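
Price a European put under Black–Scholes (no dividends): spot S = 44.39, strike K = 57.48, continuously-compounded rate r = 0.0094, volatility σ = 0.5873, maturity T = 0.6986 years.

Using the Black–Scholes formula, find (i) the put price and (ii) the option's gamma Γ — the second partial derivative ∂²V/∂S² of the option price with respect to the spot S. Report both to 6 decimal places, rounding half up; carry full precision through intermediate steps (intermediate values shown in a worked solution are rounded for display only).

price = 17.429851
Γ = 0.017664

σ√T = 0.5873·√0.6986 = 0.490879
d₁ = (ln(S/K) + (r+σ²/2)T) / (σ√T) = (ln(44.39/57.48) + (0.0094+0.5873²/2)·0.6986) / 0.490879 = (-0.258423 + 0.127048) / 0.490879 = -0.267632
d₂ = d₁ − σ√T = -0.267632 − 0.490879 = -0.758511
e^{−rT} = e^{−0.0094·0.6986} = 0.993455
N(−d₁) = 0.605509,  N(−d₂) = 0.775927
Put price V = K·e^{−rT}·N(−d₂) − S·N(−d₁) = 44.308386 − 26.878535 = 17.429851
φ(d₁) = (1/√(2π))·e^{−d₁²/2} = 0.384908
Γ = φ(d₁) / (S·σ·√T) = 0.017664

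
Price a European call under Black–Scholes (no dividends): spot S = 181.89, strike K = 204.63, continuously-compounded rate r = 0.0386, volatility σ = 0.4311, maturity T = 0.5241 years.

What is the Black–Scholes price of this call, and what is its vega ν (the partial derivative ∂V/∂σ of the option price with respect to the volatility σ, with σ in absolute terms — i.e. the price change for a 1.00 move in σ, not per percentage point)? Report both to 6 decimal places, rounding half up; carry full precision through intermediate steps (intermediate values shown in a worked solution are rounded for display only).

σ√T = 0.4311·√0.5241 = 0.312094
d₁ = (ln(S/K) + (r+σ²/2)T) / (σ√T) = (ln(181.89/204.63) + (0.0386+0.4311²/2)·0.5241) / 0.312094 = (-0.117801 + 0.068932) / 0.312094 = -0.156587
d₂ = d₁ − σ√T = -0.156587 − 0.312094 = -0.468681
e^{−rT} = e^{−0.0386·0.5241} = 0.979973
N(d₁) = 0.437785,  N(d₂) = 0.319649
Call price V = S·N(d₁) − K·e^{−rT}·N(d₂) = 79.628742 − 64.099794 = 15.528949
φ(d₁) = (1/√(2π))·e^{−d₁²/2} = 0.394081
ν = S·φ(d₁)·√T = 51.892145

price = 15.528949
ν = 51.892145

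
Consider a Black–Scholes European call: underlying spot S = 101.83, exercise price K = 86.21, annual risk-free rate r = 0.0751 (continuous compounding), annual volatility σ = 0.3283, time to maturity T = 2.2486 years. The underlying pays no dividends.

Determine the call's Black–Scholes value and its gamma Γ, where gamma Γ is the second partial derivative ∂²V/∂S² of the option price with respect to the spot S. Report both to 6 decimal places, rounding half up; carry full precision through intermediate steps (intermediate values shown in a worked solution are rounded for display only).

σ√T = 0.3283·√2.2486 = 0.492297
d₁ = (ln(S/K) + (r+σ²/2)T) / (σ√T) = (ln(101.83/86.21) + (0.0751+0.3283²/2)·2.2486) / 0.492297 = (0.166519 + 0.290048) / 0.492297 = 0.927421
d₂ = d₁ − σ√T = 0.927421 − 0.492297 = 0.435124
e^{−rT} = e^{−0.0751·2.2486} = 0.844619
N(d₁) = 0.823146,  N(d₂) = 0.668264
Call price V = S·N(d₁) − K·e^{−rT}·N(d₂) = 83.820965 − 48.659365 = 35.161599
φ(d₁) = (1/√(2π))·e^{−d₁²/2} = 0.259501
Γ = φ(d₁) / (S·σ·√T) = 0.005177

price = 35.161599
Γ = 0.005177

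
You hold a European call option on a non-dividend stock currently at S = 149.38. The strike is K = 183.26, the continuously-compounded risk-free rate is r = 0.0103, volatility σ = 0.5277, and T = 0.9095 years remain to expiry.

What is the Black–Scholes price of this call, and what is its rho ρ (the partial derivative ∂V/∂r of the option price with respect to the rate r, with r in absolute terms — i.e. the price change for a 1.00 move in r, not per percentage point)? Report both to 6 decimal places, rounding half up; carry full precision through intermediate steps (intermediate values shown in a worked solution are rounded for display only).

price = 19.165631
ρ = 43.154089

σ√T = 0.5277·√0.9095 = 0.503255
d₁ = (ln(S/K) + (r+σ²/2)T) / (σ√T) = (ln(149.38/183.26) + (0.0103+0.5277²/2)·0.9095) / 0.503255 = (-0.204413 + 0.136001) / 0.503255 = -0.135938
d₂ = d₁ − σ√T = -0.135938 − 0.503255 = -0.639194
e^{−rT} = e^{−0.0103·0.9095} = 0.990676
N(d₁) = 0.445935,  N(d₂) = 0.261348
Call price V = S·N(d₁) − K·e^{−rT}·N(d₂) = 66.613777 − 47.448146 = 19.165631
ρ = K·T·e^{−rT}·N(d₂) = 43.154089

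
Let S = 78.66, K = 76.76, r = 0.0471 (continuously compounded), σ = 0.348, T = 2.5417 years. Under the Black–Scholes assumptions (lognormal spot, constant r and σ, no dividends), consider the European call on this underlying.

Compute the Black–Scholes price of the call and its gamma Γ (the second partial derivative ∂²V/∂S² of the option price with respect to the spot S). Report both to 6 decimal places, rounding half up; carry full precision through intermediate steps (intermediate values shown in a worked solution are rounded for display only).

price = 21.839436
Γ = 0.007913

σ√T = 0.348·√2.5417 = 0.554806
d₁ = (ln(S/K) + (r+σ²/2)T) / (σ√T) = (ln(78.66/76.76) + (0.0471+0.348²/2)·2.5417) / 0.554806 = (0.024451 + 0.273619) / 0.554806 = 0.537251
d₂ = d₁ − σ√T = 0.537251 − 0.554806 = -0.017555
e^{−rT} = e^{−0.0471·2.5417} = 0.887174
N(d₁) = 0.704453,  N(d₂) = 0.492997
Call price V = S·N(d₁) − K·e^{−rT}·N(d₂) = 55.412260 − 33.572824 = 21.839436
φ(d₁) = (1/√(2π))·e^{−d₁²/2} = 0.345329
Γ = φ(d₁) / (S·σ·√T) = 0.007913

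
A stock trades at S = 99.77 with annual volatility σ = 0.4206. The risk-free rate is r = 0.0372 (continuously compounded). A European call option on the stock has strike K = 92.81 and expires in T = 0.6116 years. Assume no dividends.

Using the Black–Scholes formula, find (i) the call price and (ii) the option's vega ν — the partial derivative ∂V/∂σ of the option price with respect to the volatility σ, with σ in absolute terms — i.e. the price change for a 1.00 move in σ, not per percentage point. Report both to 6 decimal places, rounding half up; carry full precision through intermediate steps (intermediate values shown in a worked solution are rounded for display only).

price = 17.477264
ν = 28.085963

σ√T = 0.4206·√0.6116 = 0.328930
d₁ = (ln(S/K) + (r+σ²/2)T) / (σ√T) = (ln(99.77/92.81) + (0.0372+0.4206²/2)·0.6116) / 0.328930 = (0.072313 + 0.076849) / 0.328930 = 0.453477
d₂ = d₁ − σ√T = 0.453477 − 0.328930 = 0.124547
e^{−rT} = e^{−0.0372·0.6116} = 0.977505
N(d₁) = 0.674897,  N(d₂) = 0.549559
Call price V = S·N(d₁) − K·e^{−rT}·N(d₂) = 67.334508 − 49.857244 = 17.477264
φ(d₁) = (1/√(2π))·e^{−d₁²/2} = 0.359961
ν = S·φ(d₁)·√T = 28.085963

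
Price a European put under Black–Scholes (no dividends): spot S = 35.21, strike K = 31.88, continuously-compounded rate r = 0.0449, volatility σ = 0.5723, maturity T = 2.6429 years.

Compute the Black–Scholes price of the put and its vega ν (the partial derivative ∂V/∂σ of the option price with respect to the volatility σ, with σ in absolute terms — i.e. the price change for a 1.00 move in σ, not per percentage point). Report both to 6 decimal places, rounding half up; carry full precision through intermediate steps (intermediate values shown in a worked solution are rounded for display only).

σ√T = 0.5723·√2.6429 = 0.930388
d₁ = (ln(S/K) + (r+σ²/2)T) / (σ√T) = (ln(35.21/31.88) + (0.0449+0.5723²/2)·2.6429) / 0.930388 = (0.099351 + 0.551477) / 0.930388 = 0.699524
d₂ = d₁ − σ√T = 0.699524 − 0.930388 = -0.230864
e^{−rT} = e^{−0.0449·2.6429} = 0.888104
N(−d₁) = 0.242112,  N(−d₂) = 0.591290
Put price V = K·e^{−rT}·N(−d₂) − S·N(−d₁) = 16.741050 − 8.524778 = 8.216272
φ(d₁) = (1/√(2π))·e^{−d₁²/2} = 0.312358
ν = S·φ(d₁)·√T = 17.879652

price = 8.216272
ν = 17.879652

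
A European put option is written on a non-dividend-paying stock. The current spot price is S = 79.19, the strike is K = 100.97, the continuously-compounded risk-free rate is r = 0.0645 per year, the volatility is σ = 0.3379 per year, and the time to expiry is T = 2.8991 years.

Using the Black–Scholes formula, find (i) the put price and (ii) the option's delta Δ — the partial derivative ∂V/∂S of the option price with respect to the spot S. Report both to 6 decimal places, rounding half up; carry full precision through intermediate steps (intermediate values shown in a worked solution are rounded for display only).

σ√T = 0.3379·√2.8991 = 0.575334
d₁ = (ln(S/K) + (r+σ²/2)T) / (σ√T) = (ln(79.19/100.97) + (0.0645+0.3379²/2)·2.8991) / 0.575334 = (-0.242973 + 0.352496) / 0.575334 = 0.190364
d₂ = d₁ − σ√T = 0.190364 − 0.575334 = -0.384969
e^{−rT} = e^{−0.0645·2.8991} = 0.829450
N(−d₁) = 0.424512,  N(−d₂) = 0.649870
Put price V = K·e^{−rT}·N(−d₂) − S·N(−d₁) = 54.426355 − 33.617094 = 20.809261
Δ = −N(−d₁) = -0.424512

price = 20.809261
Δ = -0.424512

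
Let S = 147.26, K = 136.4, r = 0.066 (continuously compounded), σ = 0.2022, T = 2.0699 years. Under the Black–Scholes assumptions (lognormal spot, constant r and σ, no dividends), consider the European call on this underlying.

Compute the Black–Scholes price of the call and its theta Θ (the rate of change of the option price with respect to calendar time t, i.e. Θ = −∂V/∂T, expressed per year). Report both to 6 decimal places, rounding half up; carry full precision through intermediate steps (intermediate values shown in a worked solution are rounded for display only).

price = 33.447154
Θ = -8.473214

σ√T = 0.2022·√2.0699 = 0.290908
d₁ = (ln(S/K) + (r+σ²/2)T) / (σ√T) = (ln(147.26/136.4) + (0.066+0.2022²/2)·2.0699) / 0.290908 = (0.076608 + 0.178927) / 0.290908 = 0.878405
d₂ = d₁ − σ√T = 0.878405 − 0.290908 = 0.587497
e^{−rT} = e^{−0.066·2.0699} = 0.872307
N(d₁) = 0.810138,  N(d₂) = 0.721565
Call price V = S·N(d₁) − K·e^{−rT}·N(d₂) = 119.300925 − 85.853772 = 33.447154
φ(d₁) = (1/√(2π))·e^{−d₁²/2} = 0.271244
Θ = −S·φ(d₁)·σ/(2√T) − r·K·e^{−rT}·N(d₂) = −2.806865 − 5.666349 = -8.473214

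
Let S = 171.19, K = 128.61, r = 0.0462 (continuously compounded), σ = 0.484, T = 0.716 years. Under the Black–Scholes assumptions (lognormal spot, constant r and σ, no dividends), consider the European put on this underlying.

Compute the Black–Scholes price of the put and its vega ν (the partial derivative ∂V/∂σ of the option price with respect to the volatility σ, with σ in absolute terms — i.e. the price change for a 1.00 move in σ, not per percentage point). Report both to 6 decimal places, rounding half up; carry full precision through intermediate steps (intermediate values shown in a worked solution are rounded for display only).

price = 7.362946
ν = 35.616697

σ√T = 0.484·√0.716 = 0.409545
d₁ = (ln(S/K) + (r+σ²/2)T) / (σ√T) = (ln(171.19/128.61) + (0.0462+0.484²/2)·0.716) / 0.409545 = (0.285989 + 0.116943) / 0.409545 = 0.983853
d₂ = d₁ − σ√T = 0.983853 − 0.409545 = 0.574308
e^{−rT} = e^{−0.0462·0.716} = 0.967462
N(−d₁) = 0.162594,  N(−d₂) = 0.282880
Put price V = K·e^{−rT}·N(−d₂) − S·N(−d₁) = 35.197393 − 27.834447 = 7.362946
φ(d₁) = (1/√(2π))·e^{−d₁²/2} = 0.245877
ν = S·φ(d₁)·√T = 35.616697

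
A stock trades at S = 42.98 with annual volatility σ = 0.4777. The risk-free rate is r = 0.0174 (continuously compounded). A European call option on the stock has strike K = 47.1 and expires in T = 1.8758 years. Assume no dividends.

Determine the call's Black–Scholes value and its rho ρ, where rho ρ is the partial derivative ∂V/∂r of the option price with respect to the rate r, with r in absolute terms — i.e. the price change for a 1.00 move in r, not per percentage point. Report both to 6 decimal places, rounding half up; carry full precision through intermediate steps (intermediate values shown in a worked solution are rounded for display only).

σ√T = 0.4777·√1.8758 = 0.654257
d₁ = (ln(S/K) + (r+σ²/2)T) / (σ√T) = (ln(42.98/47.1) + (0.0174+0.4777²/2)·1.8758) / 0.654257 = (-0.091538 + 0.246665) / 0.654257 = 0.237104
d₂ = d₁ − σ√T = 0.237104 − 0.654257 = -0.417153
e^{−rT} = e^{−0.0174·1.8758} = 0.967888
N(d₁) = 0.593712,  N(d₂) = 0.338283
Call price V = S·N(d₁) − K·e^{−rT}·N(d₂) = 25.517741 − 15.421494 = 10.096247
ρ = K·T·e^{−rT}·N(d₂) = 28.927638

price = 10.096247
ρ = 28.927638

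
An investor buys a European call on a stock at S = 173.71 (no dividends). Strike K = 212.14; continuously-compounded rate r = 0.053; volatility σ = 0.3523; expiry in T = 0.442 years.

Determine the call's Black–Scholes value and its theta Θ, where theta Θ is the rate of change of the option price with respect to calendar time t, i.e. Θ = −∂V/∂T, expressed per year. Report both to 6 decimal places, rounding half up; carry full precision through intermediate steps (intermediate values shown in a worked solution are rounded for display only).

σ√T = 0.3523·√0.442 = 0.234220
d₁ = (ln(S/K) + (r+σ²/2)T) / (σ√T) = (ln(173.71/212.14) + (0.053+0.3523²/2)·0.442) / 0.234220 = (-0.199859 + 0.050855) / 0.234220 = -0.636170
d₂ = d₁ − σ√T = -0.636170 − 0.234220 = -0.870390
e^{−rT} = e^{−0.053·0.442} = 0.976846
N(d₁) = 0.262333,  N(d₂) = 0.192044
Call price V = S·N(d₁) − K·e^{−rT}·N(d₂) = 45.569822 − 39.796850 = 5.772972
φ(d₁) = (1/√(2π))·e^{−d₁²/2} = 0.325858
Θ = −S·φ(d₁)·σ/(2√T) − r·K·e^{−rT}·N(d₂) = −14.997684 − 2.109233 = -17.106917

price = 5.772972
Θ = -17.106917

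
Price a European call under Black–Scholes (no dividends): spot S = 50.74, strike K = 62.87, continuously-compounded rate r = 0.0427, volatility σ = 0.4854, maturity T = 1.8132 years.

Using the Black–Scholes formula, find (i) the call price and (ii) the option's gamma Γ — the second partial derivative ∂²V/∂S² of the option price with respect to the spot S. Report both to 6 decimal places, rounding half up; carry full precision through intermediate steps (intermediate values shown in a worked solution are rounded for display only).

σ√T = 0.4854·√1.8132 = 0.653616
d₁ = (ln(S/K) + (r+σ²/2)T) / (σ√T) = (ln(50.74/62.87) + (0.0427+0.4854²/2)·1.8132) / 0.653616 = (-0.214355 + 0.291031) / 0.653616 = 0.117310
d₂ = d₁ − σ√T = 0.117310 − 0.653616 = -0.536305
e^{−rT} = e^{−0.0427·1.8132} = 0.925498
N(d₁) = 0.546693,  N(d₂) = 0.295874
Call price V = S·N(d₁) − K·e^{−rT}·N(d₂) = 27.739202 − 17.215720 = 10.523481
φ(d₁) = (1/√(2π))·e^{−d₁²/2} = 0.396207
Γ = φ(d₁) / (S·σ·√T) = 0.011947

price = 10.523481
Γ = 0.011947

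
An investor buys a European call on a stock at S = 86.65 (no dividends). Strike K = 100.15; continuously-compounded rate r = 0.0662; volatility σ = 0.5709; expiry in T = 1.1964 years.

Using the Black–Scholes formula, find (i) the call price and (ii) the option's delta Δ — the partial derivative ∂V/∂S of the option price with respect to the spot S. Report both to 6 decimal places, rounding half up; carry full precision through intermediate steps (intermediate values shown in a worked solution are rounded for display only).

σ√T = 0.5709·√1.1964 = 0.624451
d₁ = (ln(S/K) + (r+σ²/2)T) / (σ√T) = (ln(86.65/100.15) + (0.0662+0.5709²/2)·1.1964) / 0.624451 = (-0.144792 + 0.274171) / 0.624451 = 0.207189
d₂ = d₁ − σ√T = 0.207189 − 0.624451 = -0.417262
e^{−rT} = e^{−0.0662·1.1964} = 0.923854
N(d₁) = 0.582069,  N(d₂) = 0.338243
Call price V = S·N(d₁) − K·e^{−rT}·N(d₂) = 50.436252 − 31.295600 = 19.140652
Δ = N(d₁) = 0.582069

price = 19.140652
Δ = 0.582069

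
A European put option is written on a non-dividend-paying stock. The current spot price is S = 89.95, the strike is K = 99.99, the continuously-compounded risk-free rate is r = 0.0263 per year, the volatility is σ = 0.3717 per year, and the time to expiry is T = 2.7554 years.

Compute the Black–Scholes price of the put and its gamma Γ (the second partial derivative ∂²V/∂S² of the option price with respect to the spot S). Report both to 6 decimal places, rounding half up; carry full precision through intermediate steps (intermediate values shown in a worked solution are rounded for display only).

σ√T = 0.3717·√2.7554 = 0.617000
d₁ = (ln(S/K) + (r+σ²/2)T) / (σ√T) = (ln(89.95/99.99) + (0.0263+0.3717²/2)·2.7554) / 0.617000 = (-0.105816 + 0.262811) / 0.617000 = 0.254449
d₂ = d₁ − σ√T = 0.254449 − 0.617000 = -0.362550
e^{−rT} = e^{−0.0263·2.7554} = 0.930096
N(−d₁) = 0.399574,  N(−d₂) = 0.641530
Put price V = K·e^{−rT}·N(−d₂) − S·N(−d₁) = 59.662473 − 35.941706 = 23.720768
φ(d₁) = (1/√(2π))·e^{−d₁²/2} = 0.386234
Γ = φ(d₁) / (S·σ·√T) = 0.006959

price = 23.720768
Γ = 0.006959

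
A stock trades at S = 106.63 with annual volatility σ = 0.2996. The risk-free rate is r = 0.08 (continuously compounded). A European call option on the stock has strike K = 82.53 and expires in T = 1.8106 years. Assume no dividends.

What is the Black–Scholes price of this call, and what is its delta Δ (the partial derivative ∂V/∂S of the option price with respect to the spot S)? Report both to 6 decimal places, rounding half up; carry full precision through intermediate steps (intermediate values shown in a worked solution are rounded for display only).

σ√T = 0.2996·√1.8106 = 0.403137
d₁ = (ln(S/K) + (r+σ²/2)T) / (σ√T) = (ln(106.63/82.53) + (0.08+0.2996²/2)·1.8106) / 0.403137 = (0.256203 + 0.226108) / 0.403137 = 1.196393
d₂ = d₁ − σ√T = 1.196393 − 0.403137 = 0.793256
e^{−rT} = e^{−0.08·1.8106} = 0.865154
N(d₁) = 0.884228,  N(d₂) = 0.786186
Call price V = S·N(d₁) − K·e^{−rT}·N(d₂) = 94.285281 − 56.134555 = 38.150727
Δ = N(d₁) = 0.884228

price = 38.150727
Δ = 0.884228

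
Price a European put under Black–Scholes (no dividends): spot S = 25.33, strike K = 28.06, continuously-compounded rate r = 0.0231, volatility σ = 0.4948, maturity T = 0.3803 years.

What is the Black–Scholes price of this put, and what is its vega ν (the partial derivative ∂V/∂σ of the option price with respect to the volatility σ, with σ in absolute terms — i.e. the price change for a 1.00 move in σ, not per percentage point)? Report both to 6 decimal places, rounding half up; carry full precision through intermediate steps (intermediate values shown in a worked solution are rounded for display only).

σ√T = 0.4948·√0.3803 = 0.305136
d₁ = (ln(S/K) + (r+σ²/2)T) / (σ√T) = (ln(25.33/28.06) + (0.0231+0.4948²/2)·0.3803) / 0.305136 = (-0.102356 + 0.055339) / 0.305136 = -0.154085
d₂ = d₁ − σ√T = -0.154085 − 0.305136 = -0.459221
e^{−rT} = e^{−0.0231·0.3803} = 0.991254
N(−d₁) = 0.561229,  N(−d₂) = 0.676962
Put price V = K·e^{−rT}·N(−d₂) − S·N(−d₁) = 18.829413 − 14.215922 = 4.613492
φ(d₁) = (1/√(2π))·e^{−d₁²/2} = 0.394234
ν = S·φ(d₁)·√T = 6.158187

price = 4.613492
ν = 6.158187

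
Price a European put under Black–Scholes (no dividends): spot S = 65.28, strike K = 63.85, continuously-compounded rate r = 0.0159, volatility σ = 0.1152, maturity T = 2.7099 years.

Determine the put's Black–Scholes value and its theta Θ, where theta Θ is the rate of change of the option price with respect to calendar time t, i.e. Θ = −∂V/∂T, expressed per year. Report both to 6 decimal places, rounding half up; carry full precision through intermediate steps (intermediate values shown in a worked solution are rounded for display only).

σ√T = 0.1152·√2.7099 = 0.189640
d₁ = (ln(S/K) + (r+σ²/2)T) / (σ√T) = (ln(65.28/63.85) + (0.0159+0.1152²/2)·2.7099) / 0.189640 = (0.022149 + 0.061069) / 0.189640 = 0.438822
d₂ = d₁ − σ√T = 0.438822 − 0.189640 = 0.249183
e^{−rT} = e^{−0.0159·2.7099} = 0.957828
N(−d₁) = 0.330395,  N(−d₂) = 0.401610
Put price V = K·e^{−rT}·N(−d₂) − S·N(−d₁) = 24.561362 − 21.568191 = 2.993171
φ(d₁) = (1/√(2π))·e^{−d₁²/2} = 0.362322
Θ = −S·φ(d₁)·σ/(2√T) + r·K·e^{−rT}·N(−d₂) = −0.827601 + 0.390526 = -0.437075

price = 2.993171
Θ = -0.437075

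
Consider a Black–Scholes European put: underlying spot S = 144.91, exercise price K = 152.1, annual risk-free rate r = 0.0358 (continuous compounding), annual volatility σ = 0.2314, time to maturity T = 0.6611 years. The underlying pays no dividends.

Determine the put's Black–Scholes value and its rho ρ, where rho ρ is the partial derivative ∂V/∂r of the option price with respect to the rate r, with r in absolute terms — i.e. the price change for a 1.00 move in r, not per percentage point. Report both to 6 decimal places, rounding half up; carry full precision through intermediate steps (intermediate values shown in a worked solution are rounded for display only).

price = 12.908023
ρ = -57.866934

σ√T = 0.2314·√0.6611 = 0.188147
d₁ = (ln(S/K) + (r+σ²/2)T) / (σ√T) = (ln(144.91/152.1) + (0.0358+0.2314²/2)·0.6611) / 0.188147 = (-0.048425 + 0.041367) / 0.188147 = -0.037515
d₂ = d₁ − σ√T = -0.037515 − 0.188147 = -0.225662
e^{−rT} = e^{−0.0358·0.6611} = 0.976610
N(−d₁) = 0.514963,  N(−d₂) = 0.589268
Put price V = K·e^{−rT}·N(−d₂) − S·N(−d₁) = 87.531288 − 74.623265 = 12.908023
ρ = −K·T·e^{−rT}·N(−d₂) = -57.866934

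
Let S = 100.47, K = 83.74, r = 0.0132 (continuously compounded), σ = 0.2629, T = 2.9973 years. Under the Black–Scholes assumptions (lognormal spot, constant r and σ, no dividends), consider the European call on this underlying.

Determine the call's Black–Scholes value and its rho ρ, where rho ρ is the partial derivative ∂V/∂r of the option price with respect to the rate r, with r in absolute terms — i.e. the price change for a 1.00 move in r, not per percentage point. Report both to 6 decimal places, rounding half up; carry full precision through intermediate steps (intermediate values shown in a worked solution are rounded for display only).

σ√T = 0.2629·√2.9973 = 0.455151
d₁ = (ln(S/K) + (r+σ²/2)T) / (σ√T) = (ln(100.47/83.74) + (0.0132+0.2629²/2)·2.9973) / 0.455151 = (0.182142 + 0.143146) / 0.455151 = 0.714681
d₂ = d₁ − σ√T = 0.714681 − 0.455151 = 0.259530
e^{−rT} = e^{−0.0132·2.9973} = 0.961208
N(d₁) = 0.762597,  N(d₂) = 0.602387
Call price V = S·N(d₁) − K·e^{−rT}·N(d₂) = 76.618123 − 48.487064 = 28.131059
ρ = K·T·e^{−rT}·N(d₂) = 145.330277

price = 28.131059
ρ = 145.330277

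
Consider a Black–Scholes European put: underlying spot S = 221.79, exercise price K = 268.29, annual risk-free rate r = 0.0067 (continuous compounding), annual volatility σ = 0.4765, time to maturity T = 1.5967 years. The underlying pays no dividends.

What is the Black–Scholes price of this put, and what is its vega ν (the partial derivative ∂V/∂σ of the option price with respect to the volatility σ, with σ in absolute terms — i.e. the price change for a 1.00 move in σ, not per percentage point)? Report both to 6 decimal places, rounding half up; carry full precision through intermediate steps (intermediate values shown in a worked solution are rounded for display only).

price = 81.930289
ν = 111.805226

σ√T = 0.4765·√1.5967 = 0.602108
d₁ = (ln(S/K) + (r+σ²/2)T) / (σ√T) = (ln(221.79/268.29) + (0.0067+0.4765²/2)·1.5967) / 0.602108 = (-0.190337 + 0.191965) / 0.602108 = 0.002703
d₂ = d₁ − σ√T = 0.002703 − 0.602108 = -0.599405
e^{−rT} = e^{−0.0067·1.5967} = 0.989359
N(−d₁) = 0.498922,  N(−d₂) = 0.725549
Put price V = K·e^{−rT}·N(−d₂) − S·N(−d₁) = 192.586116 − 110.655826 = 81.930289
φ(d₁) = (1/√(2π))·e^{−d₁²/2} = 0.398941
ν = S·φ(d₁)·√T = 111.805226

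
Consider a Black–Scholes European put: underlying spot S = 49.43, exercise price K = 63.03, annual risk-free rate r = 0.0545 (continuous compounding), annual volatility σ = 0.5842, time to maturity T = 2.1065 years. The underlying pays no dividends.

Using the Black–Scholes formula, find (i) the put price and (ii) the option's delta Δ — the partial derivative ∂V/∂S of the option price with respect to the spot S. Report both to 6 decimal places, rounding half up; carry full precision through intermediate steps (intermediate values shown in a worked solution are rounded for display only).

price = 20.911238
Δ = -0.392545

σ√T = 0.5842·√2.1065 = 0.847895
d₁ = (ln(S/K) + (r+σ²/2)T) / (σ√T) = (ln(49.43/63.03) + (0.0545+0.5842²/2)·2.1065) / 0.847895 = (-0.243053 + 0.474268) / 0.847895 = 0.272692
d₂ = d₁ − σ√T = 0.272692 − 0.847895 = -0.575203
e^{−rT} = e^{−0.0545·2.1065} = 0.891541
N(−d₁) = 0.392545,  N(−d₂) = 0.717423
Put price V = K·e^{−rT}·N(−d₂) − S·N(−d₁) = 40.314737 − 19.403499 = 20.911238
Δ = −N(−d₁) = -0.392545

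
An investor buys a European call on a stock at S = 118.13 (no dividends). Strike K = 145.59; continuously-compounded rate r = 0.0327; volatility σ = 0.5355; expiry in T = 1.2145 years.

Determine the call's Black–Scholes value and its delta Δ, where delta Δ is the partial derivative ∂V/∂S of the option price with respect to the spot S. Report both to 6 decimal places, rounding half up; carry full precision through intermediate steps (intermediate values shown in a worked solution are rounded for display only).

price = 20.231197
Δ = 0.503272

σ√T = 0.5355·√1.2145 = 0.590144
d₁ = (ln(S/K) + (r+σ²/2)T) / (σ√T) = (ln(118.13/145.59) + (0.0327+0.5355²/2)·1.2145) / 0.590144 = (-0.209009 + 0.213849) / 0.590144 = 0.008202
d₂ = d₁ − σ√T = 0.008202 − 0.590144 = -0.581942
e^{−rT} = e^{−0.0327·1.2145} = 0.961064
N(d₁) = 0.503272,  N(d₂) = 0.280303
Call price V = S·N(d₁) − K·e^{−rT}·N(d₂) = 59.451548 − 39.220351 = 20.231197
Δ = N(d₁) = 0.503272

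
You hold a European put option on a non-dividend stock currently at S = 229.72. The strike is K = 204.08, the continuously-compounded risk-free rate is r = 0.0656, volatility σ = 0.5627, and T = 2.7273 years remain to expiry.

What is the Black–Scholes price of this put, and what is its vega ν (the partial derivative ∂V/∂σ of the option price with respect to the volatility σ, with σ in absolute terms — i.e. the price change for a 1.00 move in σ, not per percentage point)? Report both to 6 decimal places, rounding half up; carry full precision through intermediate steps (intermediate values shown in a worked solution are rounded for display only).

price = 45.440182
ν = 111.256920

σ√T = 0.5627·√2.7273 = 0.929273
d₁ = (ln(S/K) + (r+σ²/2)T) / (σ√T) = (ln(229.72/204.08) + (0.0656+0.5627²/2)·2.7273) / 0.929273 = (0.118349 + 0.610685) / 0.929273 = 0.784521
d₂ = d₁ − σ√T = 0.784521 − 0.929273 = -0.144752
e^{−rT} = e^{−0.0656·2.7273} = 0.836180
N(−d₁) = 0.216367,  N(−d₂) = 0.557547
Put price V = K·e^{−rT}·N(−d₂) − S·N(−d₁) = 95.144064 − 49.703883 = 45.440182
φ(d₁) = (1/√(2π))·e^{−d₁²/2} = 0.293266
ν = S·φ(d₁)·√T = 111.256920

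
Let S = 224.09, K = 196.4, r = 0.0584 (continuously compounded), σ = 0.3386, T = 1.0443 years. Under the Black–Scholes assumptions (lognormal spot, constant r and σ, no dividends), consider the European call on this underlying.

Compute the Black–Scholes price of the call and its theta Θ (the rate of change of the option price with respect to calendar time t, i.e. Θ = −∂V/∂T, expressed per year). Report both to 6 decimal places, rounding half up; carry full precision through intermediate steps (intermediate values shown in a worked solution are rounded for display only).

σ√T = 0.3386·√1.0443 = 0.346019
d₁ = (ln(S/K) + (r+σ²/2)T) / (σ√T) = (ln(224.09/196.4) + (0.0584+0.3386²/2)·1.0443) / 0.346019 = (0.131894 + 0.120852) / 0.346019 = 0.730440
d₂ = d₁ − σ√T = 0.730440 − 0.346019 = 0.384421
e^{−rT} = e^{−0.0584·1.0443} = 0.940835
N(d₁) = 0.767439,  N(d₂) = 0.649667
Call price V = S·N(d₁) − K·e^{−rT}·N(d₂) = 171.975496 − 120.045498 = 51.929998
φ(d₁) = (1/√(2π))·e^{−d₁²/2} = 0.305529
Θ = −S·φ(d₁)·σ/(2√T) − r·K·e^{−rT}·N(d₂) = −11.342780 − 7.010657 = -18.353437

price = 51.929998
Θ = -18.353437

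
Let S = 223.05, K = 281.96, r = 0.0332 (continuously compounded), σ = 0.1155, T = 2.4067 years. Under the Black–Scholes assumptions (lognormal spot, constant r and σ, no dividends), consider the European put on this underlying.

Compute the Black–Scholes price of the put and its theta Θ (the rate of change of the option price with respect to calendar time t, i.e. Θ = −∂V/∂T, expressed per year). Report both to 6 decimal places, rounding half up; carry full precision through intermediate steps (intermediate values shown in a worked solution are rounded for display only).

σ√T = 0.1155·√2.4067 = 0.179181
d₁ = (ln(S/K) + (r+σ²/2)T) / (σ√T) = (ln(223.05/281.96) + (0.0332+0.1155²/2)·2.4067) / 0.179181 = (-0.234369 + 0.095955) / 0.179181 = -0.772479
d₂ = d₁ − σ√T = -0.772479 − 0.179181 = -0.951660
e^{−rT} = e^{−0.0332·2.4067} = 0.923206
N(−d₁) = 0.780085,  N(−d₂) = 0.829365
Put price V = K·e^{−rT}·N(−d₂) − S·N(−d₁) = 215.889827 − 173.997852 = 41.891975
φ(d₁) = (1/√(2π))·e^{−d₁²/2} = 0.296028
Θ = −S·φ(d₁)·σ/(2√T) + r·K·e^{−rT}·N(−d₂) = −2.457969 + 7.167542 = 4.709573

price = 41.891975
Θ = 4.709573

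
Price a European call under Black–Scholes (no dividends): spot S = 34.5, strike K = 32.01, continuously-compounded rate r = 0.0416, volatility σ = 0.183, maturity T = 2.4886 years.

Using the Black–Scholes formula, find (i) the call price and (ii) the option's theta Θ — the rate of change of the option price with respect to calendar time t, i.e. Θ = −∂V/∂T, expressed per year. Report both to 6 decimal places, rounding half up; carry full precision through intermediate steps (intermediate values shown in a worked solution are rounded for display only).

σ√T = 0.183·√2.4886 = 0.288688
d₁ = (ln(S/K) + (r+σ²/2)T) / (σ√T) = (ln(34.5/32.01) + (0.0416+0.183²/2)·2.4886) / 0.288688 = (0.074911 + 0.145196) / 0.288688 = 0.762440
d₂ = d₁ − σ√T = 0.762440 − 0.288688 = 0.473752
e^{−rT} = e^{−0.0416·2.4886} = 0.901653
N(d₁) = 0.777101,  N(d₂) = 0.682161
Call price V = S·N(d₁) − K·e^{−rT}·N(d₂) = 26.809989 − 19.688480 = 7.121509
φ(d₁) = (1/√(2π))·e^{−d₁²/2} = 0.298318
Θ = −S·φ(d₁)·σ/(2√T) − r·K·e^{−rT}·N(d₂) = −0.596956 − 0.819041 = -1.415996

price = 7.121509
Θ = -1.415996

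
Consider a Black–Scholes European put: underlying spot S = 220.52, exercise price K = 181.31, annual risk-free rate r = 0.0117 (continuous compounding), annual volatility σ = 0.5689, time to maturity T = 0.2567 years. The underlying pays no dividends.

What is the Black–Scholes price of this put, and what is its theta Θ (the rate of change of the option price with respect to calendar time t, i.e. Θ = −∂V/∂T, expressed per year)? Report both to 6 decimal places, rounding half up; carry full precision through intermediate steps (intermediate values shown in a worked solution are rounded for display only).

σ√T = 0.5689·√0.2567 = 0.288236
d₁ = (ln(S/K) + (r+σ²/2)T) / (σ√T) = (ln(220.52/181.31) + (0.0117+0.5689²/2)·0.2567) / 0.288236 = (0.195780 + 0.044544) / 0.288236 = 0.833773
d₂ = d₁ − σ√T = 0.833773 − 0.288236 = 0.545536
e^{−rT} = e^{−0.0117·0.2567} = 0.997001
N(−d₁) = 0.202205,  N(−d₂) = 0.292692
Put price V = K·e^{−rT}·N(−d₂) − S·N(−d₁) = 52.908916 − 44.590153 = 8.318763
φ(d₁) = (1/√(2π))·e^{−d₁²/2} = 0.281809
Θ = −S·φ(d₁)·σ/(2√T) + r·K·e^{−rT}·N(−d₂) = −34.889548 + 0.619034 = -34.270514

price = 8.318763
Θ = -34.270514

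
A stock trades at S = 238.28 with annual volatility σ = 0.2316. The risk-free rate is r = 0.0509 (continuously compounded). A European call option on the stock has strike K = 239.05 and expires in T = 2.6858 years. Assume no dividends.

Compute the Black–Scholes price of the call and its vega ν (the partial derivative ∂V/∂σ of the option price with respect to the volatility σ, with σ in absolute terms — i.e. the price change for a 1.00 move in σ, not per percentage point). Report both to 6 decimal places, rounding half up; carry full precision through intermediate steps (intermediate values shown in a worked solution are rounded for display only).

price = 50.541344
ν = 134.546604

σ√T = 0.2316·√2.6858 = 0.379556
d₁ = (ln(S/K) + (r+σ²/2)T) / (σ√T) = (ln(238.28/239.05) + (0.0509+0.2316²/2)·2.6858) / 0.379556 = (-0.003226 + 0.208738) / 0.379556 = 0.541455
d₂ = d₁ − σ√T = 0.541455 − 0.379556 = 0.161899
e^{−rT} = e^{−0.0509·2.6858} = 0.872226
N(d₁) = 0.705903,  N(d₂) = 0.564307
Call price V = S·N(d₁) − K·e^{−rT}·N(d₂) = 168.202542 − 117.661198 = 50.541344
φ(d₁) = (1/√(2π))·e^{−d₁²/2} = 0.344547
ν = S·φ(d₁)·√T = 134.546604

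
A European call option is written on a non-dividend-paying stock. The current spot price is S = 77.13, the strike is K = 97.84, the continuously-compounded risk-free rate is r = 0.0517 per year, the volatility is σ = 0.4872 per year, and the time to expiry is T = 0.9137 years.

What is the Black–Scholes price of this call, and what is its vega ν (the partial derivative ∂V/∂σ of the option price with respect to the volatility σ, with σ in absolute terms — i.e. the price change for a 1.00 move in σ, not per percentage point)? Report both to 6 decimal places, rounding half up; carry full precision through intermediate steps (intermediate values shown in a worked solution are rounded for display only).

σ√T = 0.4872·√0.9137 = 0.465703
d₁ = (ln(S/K) + (r+σ²/2)T) / (σ√T) = (ln(77.13/97.84) + (0.0517+0.4872²/2)·0.9137) / 0.465703 = (-0.237841 + 0.155678) / 0.465703 = -0.176428
d₂ = d₁ − σ√T = -0.176428 − 0.465703 = -0.642131
e^{−rT} = e^{−0.0517·0.9137} = 0.953860
N(d₁) = 0.429979,  N(d₂) = 0.260394
Call price V = S·N(d₁) − K·e^{−rT}·N(d₂) = 33.164259 − 24.301438 = 8.862820
φ(d₁) = (1/√(2π))·e^{−d₁²/2} = 0.392781
ν = S·φ(d₁)·√T = 28.958501

price = 8.862820
ν = 28.958501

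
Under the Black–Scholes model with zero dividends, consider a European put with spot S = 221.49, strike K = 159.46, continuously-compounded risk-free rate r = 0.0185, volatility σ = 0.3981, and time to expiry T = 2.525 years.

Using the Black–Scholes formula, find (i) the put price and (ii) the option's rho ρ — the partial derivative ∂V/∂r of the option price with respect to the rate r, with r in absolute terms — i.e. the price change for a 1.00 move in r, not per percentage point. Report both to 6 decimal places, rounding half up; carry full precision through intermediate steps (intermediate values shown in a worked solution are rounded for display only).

σ√T = 0.3981·√2.525 = 0.632591
d₁ = (ln(S/K) + (r+σ²/2)T) / (σ√T) = (ln(221.49/159.46) + (0.0185+0.3981²/2)·2.525) / 0.632591 = (0.328584 + 0.246798) / 0.632591 = 0.909565
d₂ = d₁ − σ√T = 0.909565 − 0.632591 = 0.276974
e^{−rT} = e^{−0.0185·2.525} = 0.954362
N(−d₁) = 0.181526,  N(−d₂) = 0.390900
Put price V = K·e^{−rT}·N(−d₂) − S·N(−d₁) = 59.488147 − 40.206195 = 19.281952
ρ = −K·T·e^{−rT}·N(−d₂) = -150.207570

price = 19.281952
ρ = -150.207570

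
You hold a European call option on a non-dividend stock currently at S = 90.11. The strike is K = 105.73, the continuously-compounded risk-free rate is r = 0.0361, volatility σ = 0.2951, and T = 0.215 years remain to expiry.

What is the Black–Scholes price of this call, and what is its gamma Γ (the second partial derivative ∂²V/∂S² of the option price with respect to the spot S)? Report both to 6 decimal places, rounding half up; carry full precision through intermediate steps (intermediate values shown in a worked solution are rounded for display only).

price = 0.890900
Γ = 0.018779

σ√T = 0.2951·√0.215 = 0.136832
d₁ = (ln(S/K) + (r+σ²/2)T) / (σ√T) = (ln(90.11/105.73) + (0.0361+0.2951²/2)·0.215) / 0.136832 = (-0.159858 + 0.017123) / 0.136832 = -1.043135
d₂ = d₁ − σ√T = -1.043135 − 0.136832 = -1.179967
e^{−rT} = e^{−0.0361·0.215} = 0.992269
N(d₁) = 0.148443,  N(d₂) = 0.119007
Call price V = S·N(d₁) − K·e^{−rT}·N(d₂) = 13.376189 − 12.485289 = 0.890900
φ(d₁) = (1/√(2π))·e^{−d₁²/2} = 0.231540
Γ = φ(d₁) / (S·σ·√T) = 0.018779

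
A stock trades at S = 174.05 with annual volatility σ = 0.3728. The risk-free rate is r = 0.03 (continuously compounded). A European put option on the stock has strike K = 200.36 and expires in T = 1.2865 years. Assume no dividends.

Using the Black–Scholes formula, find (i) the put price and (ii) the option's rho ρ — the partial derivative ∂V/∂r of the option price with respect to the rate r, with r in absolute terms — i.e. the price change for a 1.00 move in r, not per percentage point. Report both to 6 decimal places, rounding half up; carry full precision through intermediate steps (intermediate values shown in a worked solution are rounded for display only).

σ√T = 0.3728·√1.2865 = 0.422845
d₁ = (ln(S/K) + (r+σ²/2)T) / (σ√T) = (ln(174.05/200.36) + (0.03+0.3728²/2)·1.2865) / 0.422845 = (-0.140773 + 0.127994) / 0.422845 = -0.030222
d₂ = d₁ − σ√T = -0.030222 − 0.422845 = -0.453067
e^{−rT} = e^{−0.03·1.2865} = 0.962140
N(−d₁) = 0.512055,  N(−d₂) = 0.674750
Put price V = K·e^{−rT}·N(−d₂) − S·N(−d₁) = 130.074495 − 89.123196 = 40.951299
ρ = −K·T·e^{−rT}·N(−d₂) = -167.340838

price = 40.951299
ρ = -167.340838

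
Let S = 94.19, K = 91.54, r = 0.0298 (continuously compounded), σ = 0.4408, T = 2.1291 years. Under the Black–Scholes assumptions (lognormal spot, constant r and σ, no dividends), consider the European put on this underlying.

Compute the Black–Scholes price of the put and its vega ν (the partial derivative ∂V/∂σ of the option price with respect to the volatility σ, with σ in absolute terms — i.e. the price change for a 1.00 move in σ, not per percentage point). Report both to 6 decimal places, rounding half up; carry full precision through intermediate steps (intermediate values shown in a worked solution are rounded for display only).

price = 18.799624
ν = 49.219720

σ√T = 0.4408·√2.1291 = 0.643190
d₁ = (ln(S/K) + (r+σ²/2)T) / (σ√T) = (ln(94.19/91.54) + (0.0298+0.4408²/2)·2.1291) / 0.643190 = (0.028538 + 0.270294) / 0.643190 = 0.464609
d₂ = d₁ − σ√T = 0.464609 − 0.643190 = -0.178581
e^{−rT} = e^{−0.0298·2.1291} = 0.938524
N(−d₁) = 0.321106,  N(−d₂) = 0.570867
Put price V = K·e^{−rT}·N(−d₂) − S·N(−d₁) = 49.044569 − 30.244946 = 18.799624
φ(d₁) = (1/√(2π))·e^{−d₁²/2} = 0.358126
ν = S·φ(d₁)·√T = 49.219720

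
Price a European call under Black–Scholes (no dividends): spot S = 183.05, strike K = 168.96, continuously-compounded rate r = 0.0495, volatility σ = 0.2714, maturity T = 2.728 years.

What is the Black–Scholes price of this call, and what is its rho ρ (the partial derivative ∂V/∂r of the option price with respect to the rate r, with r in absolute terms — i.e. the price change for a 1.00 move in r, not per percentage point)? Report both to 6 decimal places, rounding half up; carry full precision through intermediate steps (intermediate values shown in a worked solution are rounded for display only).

price = 50.279922
ρ = 242.001655

σ√T = 0.2714·√2.728 = 0.448262
d₁ = (ln(S/K) + (r+σ²/2)T) / (σ√T) = (ln(183.05/168.96) + (0.0495+0.2714²/2)·2.728) / 0.448262 = (0.080097 + 0.235505) / 0.448262 = 0.704059
d₂ = d₁ − σ√T = 0.704059 − 0.448262 = 0.255797
e^{−rT} = e^{−0.0495·2.728} = 0.873684
N(d₁) = 0.759302,  N(d₂) = 0.600946
Call price V = S·N(d₁) − K·e^{−rT}·N(d₂) = 138.990206 − 88.710284 = 50.279922
ρ = K·T·e^{−rT}·N(d₂) = 242.001655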